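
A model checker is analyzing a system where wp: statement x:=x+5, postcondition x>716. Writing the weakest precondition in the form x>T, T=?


Formula: wp(x:=E, P) = P[E/x] (substitute E for x in postcondition)
Step 1: Postcondition: x>716
Step 2: Substitute x+5 for x: x+5>716
Step 3: Solve for x: x > 716-5 = 711

711


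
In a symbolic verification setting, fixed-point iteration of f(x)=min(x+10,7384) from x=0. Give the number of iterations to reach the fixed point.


Step 1: x=0, cap=7384, increment=10
Step 2: x grows by 10 each step until capped at 7384; fixed point is x=7384
Step 3: iterations = ceil(7384/10) = 739

739


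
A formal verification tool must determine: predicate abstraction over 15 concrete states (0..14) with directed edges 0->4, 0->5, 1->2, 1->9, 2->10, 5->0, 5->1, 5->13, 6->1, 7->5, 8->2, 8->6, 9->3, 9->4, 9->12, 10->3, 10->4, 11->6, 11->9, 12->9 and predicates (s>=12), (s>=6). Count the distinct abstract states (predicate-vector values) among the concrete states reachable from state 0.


BFS from 0:
Concrete reachable: {0, 1, 2, 3, 4, 5, 9, 10, 12, 13}
Abstract via predicates (s>=12), (s>=6):
  (0,0) <- {0, 1, 2, 3, 4, 5}
  (0,1) <- {9, 10}
  (1,1) <- {12, 13}
Distinct abstract states = 3

3


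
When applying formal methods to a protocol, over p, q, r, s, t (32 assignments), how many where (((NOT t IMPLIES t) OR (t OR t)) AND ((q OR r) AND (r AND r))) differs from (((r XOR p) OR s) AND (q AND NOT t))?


F1 = (((NOT t IMPLIES t) OR (t OR t)) AND ((q OR r) AND (r AND r)))
F2 = (((r XOR p) OR s) AND (q AND NOT t))
Evaluate both on each of 32 rows (bits = p,q,r,s,t):
  row 0 [00000]: F1=0 F2=0 -> 0
  row 1 [00001]: F1=0 F2=0 -> 0
  row 2 [00010]: F1=0 F2=0 -> 0
  row 3 [00011]: F1=0 F2=0 -> 0
  row 4 [00100]: F1=0 F2=0 -> 0
  row 5 [00101]: F1=1 F2=0 (differ) -> 1
  row 6 [00110]: F1=0 F2=0 -> 0
  row 7 [00111]: F1=1 F2=0 (differ) -> 1
  row 8 [01000]: F1=0 F2=0 -> 0
  row 9 [01001]: F1=0 F2=0 -> 0
  row 10 [01010]: F1=0 F2=1 (differ) -> 1
  row 11 [01011]: F1=0 F2=0 -> 0
  row 12 [01100]: F1=0 F2=1 (differ) -> 1
  row 13 [01101]: F1=1 F2=0 (differ) -> 1
  row 14 [01110]: F1=0 F2=1 (differ) -> 1
  row 15 [01111]: F1=1 F2=0 (differ) -> 1
  row 16 [10000]: F1=0 F2=0 -> 0
  row 17 [10001]: F1=0 F2=0 -> 0
  row 18 [10010]: F1=0 F2=0 -> 0
  row 19 [10011]: F1=0 F2=0 -> 0
  row 20 [10100]: F1=0 F2=0 -> 0
  row 21 [10101]: F1=1 F2=0 (differ) -> 1
  row 22 [10110]: F1=0 F2=0 -> 0
  row 23 [10111]: F1=1 F2=0 (differ) -> 1
  row 24 [11000]: F1=0 F2=1 (differ) -> 1
  row 25 [11001]: F1=0 F2=0 -> 0
  row 26 [11010]: F1=0 F2=1 (differ) -> 1
  row 27 [11011]: F1=0 F2=0 -> 0
  row 28 [11100]: F1=0 F2=0 -> 0
  row 29 [11101]: F1=1 F2=0 (differ) -> 1
  row 30 [11110]: F1=0 F2=1 (differ) -> 1
  row 31 [11111]: F1=1 F2=0 (differ) -> 1
Full result column, 8 rows per line (p,q fixed per line; r,s,t runs 000..111 left to right):
  rows 0-7 [p,q=00]: 00000101  (ones: 2)
  rows 8-15 [p,q=01]: 00101111  (ones: 5)
  rows 16-23 [p,q=10]: 00000101  (ones: 2)
  rows 24-31 [p,q=11]: 10100111  (ones: 5)
Disagreements = 2+5+2+5 = 14

14


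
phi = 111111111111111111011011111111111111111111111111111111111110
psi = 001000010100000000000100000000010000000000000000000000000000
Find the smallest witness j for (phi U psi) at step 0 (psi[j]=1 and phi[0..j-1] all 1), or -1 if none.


(phi U psi) at 0: need smallest j with psi[j]=1 and phi[i]=1 for all i in [0,j).
Scan from step 0:
  step 0: phi=1, psi=0 -> continue
  step 1: phi=1, psi=0 -> continue
  step 2: psi=1 and phi held for [0,2) -> witness found
Witness step = 2

2


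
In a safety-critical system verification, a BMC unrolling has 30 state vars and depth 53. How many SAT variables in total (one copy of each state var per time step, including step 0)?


BMC unrolls to depth k, creating one copy of each state var for steps 0..k.
Step count = 53 + 1 = 54 (steps 0 through 53)
Vars per step = 30
Total = 30 * 54 = 1620

1620


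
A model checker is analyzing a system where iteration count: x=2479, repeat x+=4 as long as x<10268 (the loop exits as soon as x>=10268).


Step 1: x goes from 2479 toward 10268 by 4; the body runs while x<10268, so iterations = ceil((bound-start)/step)
Step 2: Distance=7789
Step 3: ceil(7789/4)=1948

1948


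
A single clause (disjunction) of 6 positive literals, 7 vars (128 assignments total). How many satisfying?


Step 1: Total=2^7=128
Step 2: Unsat when all 6 false: 2^1=2
Step 3: Sat=128-2=126

126


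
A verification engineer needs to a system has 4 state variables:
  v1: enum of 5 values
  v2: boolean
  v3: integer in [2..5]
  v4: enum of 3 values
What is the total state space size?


State space = product of domain sizes of all variables.
Domain sizes:
  v1 (enum of 5 values): 5
  v2 (boolean): 2
  v3 (integer in [2..5]): 4
  v4 (enum of 3 values): 3
Product = 5 * 2 * 4 * 3 = 120

120


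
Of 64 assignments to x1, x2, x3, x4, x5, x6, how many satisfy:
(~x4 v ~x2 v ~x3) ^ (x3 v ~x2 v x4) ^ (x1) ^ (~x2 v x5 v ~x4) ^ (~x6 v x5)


CNF with 5 clauses over 6 vars (64 assignments).
An assignment satisfies CNF iff every clause has >=1 true literal.
Check each row (bits = x1,x2,x3,x4,x5,x6; clause T/F shown):
  row 0 [000000]: clauses=TTFTT -> 0
  row 1 [000001]: clauses=TTFTF -> 0
  row 2 [000010]: clauses=TTFTT -> 0
  row 3 [000011]: clauses=TTFTT -> 0
  row 4 [000100]: clauses=TTFTT -> 0
  (every remaining row is evaluated the same way; all 64 results are listed next)
Full result column, 8 rows per line (x1,x2,x3 fixed per line; x4,x5,x6 runs 000..111 left to right):
  rows 0-7 [x1,x2,x3=000]: 00000000  (ones: 0)
  rows 8-15 [x1,x2,x3=001]: 00000000  (ones: 0)
  rows 16-23 [x1,x2,x3=010]: 00000000  (ones: 0)
  rows 24-31 [x1,x2,x3=011]: 00000000  (ones: 0)
  rows 32-39 [x1,x2,x3=100]: 10111011  (ones: 6)
  rows 40-47 [x1,x2,x3=101]: 10111011  (ones: 6)
  rows 48-55 [x1,x2,x3=110]: 00000011  (ones: 2)
  rows 56-63 [x1,x2,x3=111]: 10110000  (ones: 3)
Satisfying assignments = 0+0+0+0+6+6+2+3 = 17

17


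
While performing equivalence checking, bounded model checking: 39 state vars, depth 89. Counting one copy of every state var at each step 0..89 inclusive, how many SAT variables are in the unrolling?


BMC unrolls to depth k, creating one copy of each state var for steps 0..k.
Step count = 89 + 1 = 90 (steps 0 through 89)
Vars per step = 39
Total = 39 * 90 = 3510

3510


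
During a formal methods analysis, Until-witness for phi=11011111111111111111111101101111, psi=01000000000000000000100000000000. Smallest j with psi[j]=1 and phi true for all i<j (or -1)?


(phi U psi) at 0: need smallest j with psi[j]=1 and phi[i]=1 for all i in [0,j).
Scan from step 0:
  step 0: phi=1, psi=0 -> continue
  step 1: psi=1 and phi held for [0,1) -> witness found
Witness step = 1

1


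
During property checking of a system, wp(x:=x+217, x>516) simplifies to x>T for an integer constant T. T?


Formula: wp(x:=E, P) = P[E/x] (substitute E for x in postcondition)
Step 1: Postcondition: x>516
Step 2: Substitute x+217 for x: x+217>516
Step 3: Solve for x: x > 516-217 = 299

299


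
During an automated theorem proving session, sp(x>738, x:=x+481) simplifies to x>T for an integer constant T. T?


Formula: sp(P, x:=E) = exists old_x. (x = E[old_x/x]) AND P[old_x/x] (old_x is the value of x before the assignment; eliminate old_x by solving x = E[old_x/x] for old_x)
Step 1: Precondition P: x>738, i.e. old_x > 738
Step 2: Assignment gives x = old_x + 481, so old_x = x - 481
Step 3: Substitute into P: x - 481 > 738
Step 4: Simplify: x > 738+481 = 1219

1219


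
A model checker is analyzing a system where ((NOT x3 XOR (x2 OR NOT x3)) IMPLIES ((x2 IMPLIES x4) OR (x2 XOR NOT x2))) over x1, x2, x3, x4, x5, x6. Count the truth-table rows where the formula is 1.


Formula: ((NOT x3 XOR (x2 OR NOT x3)) IMPLIES ((x2 IMPLIES x4) OR (x2 XOR NOT x2))) over 6 vars (64 rows)
Evaluate each row (x1, x2, x3, x4, x5, x6 as bits, MSB first):
  row 0 [000000]: ((NOT 0 XOR (0 OR NOT 0)) IMPLIES ((0 IMPLIES 0) OR (0 XOR NOT 0))) -> 1
  row 1 [000001]: ((NOT 0 XOR (0 OR NOT 0)) IMPLIES ((0 IMPLIES 0) OR (0 XOR NOT 0))) -> 1
  row 2 [000010]: ((NOT 0 XOR (0 OR NOT 0)) IMPLIES ((0 IMPLIES 0) OR (0 XOR NOT 0))) -> 1
  row 3 [000011]: ((NOT 0 XOR (0 OR NOT 0)) IMPLIES ((0 IMPLIES 0) OR (0 XOR NOT 0))) -> 1
  row 4 [000100]: ((NOT 0 XOR (0 OR NOT 0)) IMPLIES ((0 IMPLIES 1) OR (0 XOR NOT 0))) -> 1
  (every remaining row is evaluated the same way; all 64 results are listed next)
Full result column, 8 rows per line (x1,x2,x3 fixed per line; x4,x5,x6 runs 000..111 left to right):
  rows 0-7 [x1,x2,x3=000]: 11111111  (ones: 8)
  rows 8-15 [x1,x2,x3=001]: 11111111  (ones: 8)
  rows 16-23 [x1,x2,x3=010]: 11111111  (ones: 8)
  rows 24-31 [x1,x2,x3=011]: 11111111  (ones: 8)
  rows 32-39 [x1,x2,x3=100]: 11111111  (ones: 8)
  rows 40-47 [x1,x2,x3=101]: 11111111  (ones: 8)
  rows 48-55 [x1,x2,x3=110]: 11111111  (ones: 8)
  rows 56-63 [x1,x2,x3=111]: 11111111  (ones: 8)
Count of 1-rows = 8+8+8+8+8+8+8+8 = 64

64


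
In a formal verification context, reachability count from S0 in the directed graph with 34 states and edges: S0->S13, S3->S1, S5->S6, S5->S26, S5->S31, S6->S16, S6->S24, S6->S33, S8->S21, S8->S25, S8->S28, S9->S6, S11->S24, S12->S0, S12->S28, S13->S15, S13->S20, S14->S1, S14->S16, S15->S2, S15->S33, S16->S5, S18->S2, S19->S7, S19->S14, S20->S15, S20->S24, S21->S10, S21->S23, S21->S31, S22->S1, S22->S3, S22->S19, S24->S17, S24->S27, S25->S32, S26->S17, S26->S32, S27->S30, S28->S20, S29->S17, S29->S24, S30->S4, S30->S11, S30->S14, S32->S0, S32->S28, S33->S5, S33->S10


BFS from S0:
  layer 0: {S0}
  layer 1: {S13}
  layer 2: {S15, S20}
  layer 3: {S2, S24, S33}
  layer 4: {S5, S10, S17, S27}
  layer 5: {S6, S26, S30, S31}
  layer 6: {S4, S11, S14, S16, S32}
  layer 7: {S1, S28}
Reachable set: {S0, S1, S2, S4, S5, S6, S10, S11, S13, S14, S15, S16, S17, S20, S24, S26, S27, S28, S30, S31, S32, S33}
Count = 22

22


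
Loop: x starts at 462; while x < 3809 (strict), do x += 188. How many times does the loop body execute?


Step 1: x goes from 462 toward 3809 by 188; the body runs while x<3809, so iterations = ceil((bound-start)/step)
Step 2: Distance=3347
Step 3: ceil(3347/188)=18

18


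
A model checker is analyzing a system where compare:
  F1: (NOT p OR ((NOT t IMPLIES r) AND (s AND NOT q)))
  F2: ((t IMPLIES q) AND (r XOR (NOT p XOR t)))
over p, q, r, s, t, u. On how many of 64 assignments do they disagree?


F1 = (NOT p OR ((NOT t IMPLIES r) AND (s AND NOT q)))
F2 = ((t IMPLIES q) AND (r XOR (NOT p XOR t)))
Evaluate both on each of 64 rows (bits = p,q,r,s,t,u):
  row 0 [000000]: F1=1 F2=1 -> 0
  row 1 [000001]: F1=1 F2=1 -> 0
  row 2 [000010]: F1=1 F2=0 (differ) -> 1
  row 3 [000011]: F1=1 F2=0 (differ) -> 1
  row 4 [000100]: F1=1 F2=1 -> 0
  (every remaining row is evaluated the same way; all 64 results are listed next)
Full result column, 8 rows per line (p,q,r fixed per line; s,t,u runs 000..111 left to right):
  rows 0-7 [p,q,r=000]: 00110011  (ones: 4)
  rows 8-15 [p,q,r=001]: 11111111  (ones: 8)
  rows 16-23 [p,q,r=010]: 00110011  (ones: 4)
  rows 24-31 [p,q,r=011]: 11001100  (ones: 4)
  rows 32-39 [p,q,r=100]: 00000011  (ones: 2)
  rows 40-47 [p,q,r=101]: 11000011  (ones: 4)
  rows 48-55 [p,q,r=110]: 00110011  (ones: 4)
  rows 56-63 [p,q,r=111]: 11001100  (ones: 4)
Disagreements = 4+8+4+4+2+4+4+4 = 34

34


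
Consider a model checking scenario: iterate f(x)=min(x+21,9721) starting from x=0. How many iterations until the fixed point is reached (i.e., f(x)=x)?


Step 1: x=0, cap=9721, increment=21
Step 2: x grows by 21 each step until capped at 9721; fixed point is x=9721
Step 3: iterations = ceil(9721/21) = 463

463


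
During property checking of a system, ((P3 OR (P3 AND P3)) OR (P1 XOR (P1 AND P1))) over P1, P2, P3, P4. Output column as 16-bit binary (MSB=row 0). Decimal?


Formula: ((P3 OR (P3 AND P3)) OR (P1 XOR (P1 AND P1))) over P1, P2, P3, P4 (16 rows)
Evaluate each row (bits = P1,P2,P3,P4, MSB first):
  row 0 [0000]: ((0 OR (0 AND 0)) OR (0 XOR (0 AND 0))) -> 0
  row 1 [0001]: ((0 OR (0 AND 0)) OR (0 XOR (0 AND 0))) -> 0
  row 2 [0010]: ((1 OR (1 AND 1)) OR (0 XOR (0 AND 0))) -> 1
  row 3 [0011]: ((1 OR (1 AND 1)) OR (0 XOR (0 AND 0))) -> 1
  row 4 [0100]: ((0 OR (0 AND 0)) OR (0 XOR (0 AND 0))) -> 0
  row 5 [0101]: ((0 OR (0 AND 0)) OR (0 XOR (0 AND 0))) -> 0
  row 6 [0110]: ((1 OR (1 AND 1)) OR (0 XOR (0 AND 0))) -> 1
  row 7 [0111]: ((1 OR (1 AND 1)) OR (0 XOR (0 AND 0))) -> 1
  row 8 [1000]: ((0 OR (0 AND 0)) OR (1 XOR (1 AND 1))) -> 0
  row 9 [1001]: ((0 OR (0 AND 0)) OR (1 XOR (1 AND 1))) -> 0
  row 10 [1010]: ((1 OR (1 AND 1)) OR (1 XOR (1 AND 1))) -> 1
  row 11 [1011]: ((1 OR (1 AND 1)) OR (1 XOR (1 AND 1))) -> 1
  row 12 [1100]: ((0 OR (0 AND 0)) OR (1 XOR (1 AND 1))) -> 0
  row 13 [1101]: ((0 OR (0 AND 0)) OR (1 XOR (1 AND 1))) -> 0
  row 14 [1110]: ((1 OR (1 AND 1)) OR (1 XOR (1 AND 1))) -> 1
  row 15 [1111]: ((1 OR (1 AND 1)) OR (1 XOR (1 AND 1))) -> 1
Full result column, 4 rows per line (P1,P2 fixed per line; P3,P4 runs 00..11 left to right):
  rows 0-3 [P1,P2=00]: 0011  = hex 3
  rows 4-7 [P1,P2=01]: 0011  = hex 3
  rows 8-11 [P1,P2=10]: 0011  = hex 3
  rows 12-15 [P1,P2=11]: 0011  = hex 3
Output column (row 0 .. row 15) = 0011001100110011
Output column grouped in 4s = 0011 0011 0011 0011 = 0x3333
Convert to decimal digit by digit (value = value*16 + digit):
  3 -> 3
  3*16 + 3 = 51
  51*16 + 3 = 819
  819*16 + 3 = 13107
Decimal = 13107

13107


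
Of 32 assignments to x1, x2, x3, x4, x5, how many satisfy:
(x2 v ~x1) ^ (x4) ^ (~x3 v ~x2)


CNF with 3 clauses over 5 vars (32 assignments).
An assignment satisfies CNF iff every clause has >=1 true literal.
Check each row (bits = x1,x2,x3,x4,x5; clause T/F shown):
  row 0 [00000]: clauses=TFT -> 0
  row 1 [00001]: clauses=TFT -> 0
  row 2 [00010]: clauses=TTT -> 1
  row 3 [00011]: clauses=TTT -> 1
  row 4 [00100]: clauses=TFT -> 0
  row 5 [00101]: clauses=TFT -> 0
  row 6 [00110]: clauses=TTT -> 1
  row 7 [00111]: clauses=TTT -> 1
  row 8 [01000]: clauses=TFT -> 0
  row 9 [01001]: clauses=TFT -> 0
  row 10 [01010]: clauses=TTT -> 1
  row 11 [01011]: clauses=TTT -> 1
  row 12 [01100]: clauses=TFF -> 0
  row 13 [01101]: clauses=TFF -> 0
  row 14 [01110]: clauses=TTF -> 0
  row 15 [01111]: clauses=TTF -> 0
  row 16 [10000]: clauses=FFT -> 0
  row 17 [10001]: clauses=FFT -> 0
  row 18 [10010]: clauses=FTT -> 0
  row 19 [10011]: clauses=FTT -> 0
  row 20 [10100]: clauses=FFT -> 0
  row 21 [10101]: clauses=FFT -> 0
  row 22 [10110]: clauses=FTT -> 0
  row 23 [10111]: clauses=FTT -> 0
  row 24 [11000]: clauses=TFT -> 0
  row 25 [11001]: clauses=TFT -> 0
  row 26 [11010]: clauses=TTT -> 1
  row 27 [11011]: clauses=TTT -> 1
  row 28 [11100]: clauses=TFF -> 0
  row 29 [11101]: clauses=TFF -> 0
  row 30 [11110]: clauses=TTF -> 0
  row 31 [11111]: clauses=TTF -> 0
Full result column, 8 rows per line (x1,x2 fixed per line; x3,x4,x5 runs 000..111 left to right):
  rows 0-7 [x1,x2=00]: 00110011  (ones: 4)
  rows 8-15 [x1,x2=01]: 00110000  (ones: 2)
  rows 16-23 [x1,x2=10]: 00000000  (ones: 0)
  rows 24-31 [x1,x2=11]: 00110000  (ones: 2)
Satisfying assignments = 4+2+0+2 = 8

8


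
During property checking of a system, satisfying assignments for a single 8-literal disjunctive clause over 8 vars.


Step 1: Total=2^8=256
Step 2: Unsat when all 8 false: 2^0=1
Step 3: Sat=256-1=255

255


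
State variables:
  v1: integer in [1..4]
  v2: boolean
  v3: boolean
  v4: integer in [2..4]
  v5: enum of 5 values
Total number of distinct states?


State space = product of domain sizes of all variables.
Domain sizes:
  v1 (integer in [1..4]): 4
  v2 (boolean): 2
  v3 (boolean): 2
  v4 (integer in [2..4]): 3
  v5 (enum of 5 values): 5
Product = 4 * 2 * 2 * 3 * 5 = 240

240


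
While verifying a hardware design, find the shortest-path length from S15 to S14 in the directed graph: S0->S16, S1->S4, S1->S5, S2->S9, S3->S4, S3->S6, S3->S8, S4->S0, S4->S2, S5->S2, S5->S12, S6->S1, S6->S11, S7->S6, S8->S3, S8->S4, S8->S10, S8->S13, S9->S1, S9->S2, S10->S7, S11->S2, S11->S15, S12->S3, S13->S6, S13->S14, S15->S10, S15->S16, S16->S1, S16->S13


BFS layer-by-layer from S15:
  dist 0: {S15}
  dist 1: {S10, S16}
  dist 2: {S1, S7, S13}
  dist 3: {S4, S5, S6, S14}
  -> S14 reached at distance 3
Shortest path length = 3

3


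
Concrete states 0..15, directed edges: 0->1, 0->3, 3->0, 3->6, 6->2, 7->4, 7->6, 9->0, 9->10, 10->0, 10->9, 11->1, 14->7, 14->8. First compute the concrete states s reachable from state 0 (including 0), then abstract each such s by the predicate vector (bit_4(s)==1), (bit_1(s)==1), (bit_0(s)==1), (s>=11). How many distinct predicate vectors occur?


BFS from 0:
Concrete reachable: {0, 1, 2, 3, 6}
Abstract via predicates (bit_4(s)==1), (bit_1(s)==1), (bit_0(s)==1), (s>=11):
  (0,0,0,0) <- {0}
  (0,0,1,0) <- {1}
  (0,1,0,0) <- {2, 6}
  (0,1,1,0) <- {3}
Distinct abstract states = 4

4


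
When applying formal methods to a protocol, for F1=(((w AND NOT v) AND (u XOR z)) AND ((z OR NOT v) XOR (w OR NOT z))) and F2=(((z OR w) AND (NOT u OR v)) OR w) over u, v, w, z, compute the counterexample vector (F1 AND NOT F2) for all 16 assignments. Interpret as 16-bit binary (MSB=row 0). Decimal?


F1 = (((w AND NOT v) AND (u XOR z)) AND ((z OR NOT v) XOR (w OR NOT z)))
F2 = (((z OR w) AND (NOT u OR v)) OR w)
Counterexample to F1=>F2 is where F1=1 and F2=0.
Evaluate each row (bits = u,v,w,z, MSB first):
  row 0 [0000]: F1=0 F2=0 -> F1&~F2 -> 0
  row 1 [0001]: F1=0 F2=1 -> F1&~F2 -> 0
  row 2 [0010]: F1=0 F2=1 -> F1&~F2 -> 0
  row 3 [0011]: F1=0 F2=1 -> F1&~F2 -> 0
  row 4 [0100]: F1=0 F2=0 -> F1&~F2 -> 0
  row 5 [0101]: F1=0 F2=1 -> F1&~F2 -> 0
  row 6 [0110]: F1=0 F2=1 -> F1&~F2 -> 0
  row 7 [0111]: F1=0 F2=1 -> F1&~F2 -> 0
  row 8 [1000]: F1=0 F2=0 -> F1&~F2 -> 0
  row 9 [1001]: F1=0 F2=0 -> F1&~F2 -> 0
  row 10 [1010]: F1=0 F2=1 -> F1&~F2 -> 0
  row 11 [1011]: F1=0 F2=1 -> F1&~F2 -> 0
  row 12 [1100]: F1=0 F2=0 -> F1&~F2 -> 0
  row 13 [1101]: F1=0 F2=1 -> F1&~F2 -> 0
  row 14 [1110]: F1=0 F2=1 -> F1&~F2 -> 0
  row 15 [1111]: F1=0 F2=1 -> F1&~F2 -> 0
Full result column, 4 rows per line (u,v fixed per line; w,z runs 00..11 left to right):
  rows 0-3 [u,v=00]: 0000  = hex 0
  rows 4-7 [u,v=01]: 0000  = hex 0
  rows 8-11 [u,v=10]: 0000  = hex 0
  rows 12-15 [u,v=11]: 0000  = hex 0
Counterexample vector (row 0 .. row 15) = 0000000000000000
Output column grouped in 4s = 0000 0000 0000 0000 = 0x0000
Convert to decimal digit by digit (value = value*16 + digit):
  0 -> 0
  0*16 + 0 = 0
  0*16 + 0 = 0
  0*16 + 0 = 0
Decimal = 0

0


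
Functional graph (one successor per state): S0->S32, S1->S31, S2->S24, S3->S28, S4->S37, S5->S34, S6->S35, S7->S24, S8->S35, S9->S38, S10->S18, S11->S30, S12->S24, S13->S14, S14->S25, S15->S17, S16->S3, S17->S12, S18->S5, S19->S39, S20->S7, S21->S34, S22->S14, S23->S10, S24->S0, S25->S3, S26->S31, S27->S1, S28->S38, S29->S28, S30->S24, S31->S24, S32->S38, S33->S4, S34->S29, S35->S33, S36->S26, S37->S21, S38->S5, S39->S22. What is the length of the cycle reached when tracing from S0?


Trace from S0 until a state repeats:
  S0 -> S32 -> S38 -> S5 -> S34 -> S29 -> S28 -> S38
S38 first seen at step 2, revisited at step 7.
Cycle length = 7 - 2 = 5

5


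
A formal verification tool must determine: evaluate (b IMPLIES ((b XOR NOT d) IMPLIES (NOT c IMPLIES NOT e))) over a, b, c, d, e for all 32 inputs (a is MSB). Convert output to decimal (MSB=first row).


Formula: (b IMPLIES ((b XOR NOT d) IMPLIES (NOT c IMPLIES NOT e))) over a, b, c, d, e (32 rows)
Evaluate each row (bits = a,b,c,d,e, MSB first):
  row 0 [00000]: (0 IMPLIES ((0 XOR NOT 0) IMPLIES (NOT 0 IMPLIES NOT 0))) -> 1
  row 1 [00001]: (0 IMPLIES ((0 XOR NOT 0) IMPLIES (NOT 0 IMPLIES NOT 1))) -> 1
  row 2 [00010]: (0 IMPLIES ((0 XOR NOT 1) IMPLIES (NOT 0 IMPLIES NOT 0))) -> 1
  row 3 [00011]: (0 IMPLIES ((0 XOR NOT 1) IMPLIES (NOT 0 IMPLIES NOT 1))) -> 1
  row 4 [00100]: (0 IMPLIES ((0 XOR NOT 0) IMPLIES (NOT 1 IMPLIES NOT 0))) -> 1
  row 5 [00101]: (0 IMPLIES ((0 XOR NOT 0) IMPLIES (NOT 1 IMPLIES NOT 1))) -> 1
  row 6 [00110]: (0 IMPLIES ((0 XOR NOT 1) IMPLIES (NOT 1 IMPLIES NOT 0))) -> 1
  row 7 [00111]: (0 IMPLIES ((0 XOR NOT 1) IMPLIES (NOT 1 IMPLIES NOT 1))) -> 1
  row 8 [01000]: (1 IMPLIES ((1 XOR NOT 0) IMPLIES (NOT 0 IMPLIES NOT 0))) -> 1
  row 9 [01001]: (1 IMPLIES ((1 XOR NOT 0) IMPLIES (NOT 0 IMPLIES NOT 1))) -> 1
  row 10 [01010]: (1 IMPLIES ((1 XOR NOT 1) IMPLIES (NOT 0 IMPLIES NOT 0))) -> 1
  row 11 [01011]: (1 IMPLIES ((1 XOR NOT 1) IMPLIES (NOT 0 IMPLIES NOT 1))) -> 0
  row 12 [01100]: (1 IMPLIES ((1 XOR NOT 0) IMPLIES (NOT 1 IMPLIES NOT 0))) -> 1
  row 13 [01101]: (1 IMPLIES ((1 XOR NOT 0) IMPLIES (NOT 1 IMPLIES NOT 1))) -> 1
  row 14 [01110]: (1 IMPLIES ((1 XOR NOT 1) IMPLIES (NOT 1 IMPLIES NOT 0))) -> 1
  row 15 [01111]: (1 IMPLIES ((1 XOR NOT 1) IMPLIES (NOT 1 IMPLIES NOT 1))) -> 1
  row 16 [10000]: (0 IMPLIES ((0 XOR NOT 0) IMPLIES (NOT 0 IMPLIES NOT 0))) -> 1
  row 17 [10001]: (0 IMPLIES ((0 XOR NOT 0) IMPLIES (NOT 0 IMPLIES NOT 1))) -> 1
  row 18 [10010]: (0 IMPLIES ((0 XOR NOT 1) IMPLIES (NOT 0 IMPLIES NOT 0))) -> 1
  row 19 [10011]: (0 IMPLIES ((0 XOR NOT 1) IMPLIES (NOT 0 IMPLIES NOT 1))) -> 1
  row 20 [10100]: (0 IMPLIES ((0 XOR NOT 0) IMPLIES (NOT 1 IMPLIES NOT 0))) -> 1
  row 21 [10101]: (0 IMPLIES ((0 XOR NOT 0) IMPLIES (NOT 1 IMPLIES NOT 1))) -> 1
  row 22 [10110]: (0 IMPLIES ((0 XOR NOT 1) IMPLIES (NOT 1 IMPLIES NOT 0))) -> 1
  row 23 [10111]: (0 IMPLIES ((0 XOR NOT 1) IMPLIES (NOT 1 IMPLIES NOT 1))) -> 1
  row 24 [11000]: (1 IMPLIES ((1 XOR NOT 0) IMPLIES (NOT 0 IMPLIES NOT 0))) -> 1
  row 25 [11001]: (1 IMPLIES ((1 XOR NOT 0) IMPLIES (NOT 0 IMPLIES NOT 1))) -> 1
  row 26 [11010]: (1 IMPLIES ((1 XOR NOT 1) IMPLIES (NOT 0 IMPLIES NOT 0))) -> 1
  row 27 [11011]: (1 IMPLIES ((1 XOR NOT 1) IMPLIES (NOT 0 IMPLIES NOT 1))) -> 0
  row 28 [11100]: (1 IMPLIES ((1 XOR NOT 0) IMPLIES (NOT 1 IMPLIES NOT 0))) -> 1
  row 29 [11101]: (1 IMPLIES ((1 XOR NOT 0) IMPLIES (NOT 1 IMPLIES NOT 1))) -> 1
  row 30 [11110]: (1 IMPLIES ((1 XOR NOT 1) IMPLIES (NOT 1 IMPLIES NOT 0))) -> 1
  row 31 [11111]: (1 IMPLIES ((1 XOR NOT 1) IMPLIES (NOT 1 IMPLIES NOT 1))) -> 1
Full result column, 4 rows per line (a,b,c fixed per line; d,e runs 00..11 left to right):
  rows 0-3 [a,b,c=000]: 1111  = hex F
  rows 4-7 [a,b,c=001]: 1111  = hex F
  rows 8-11 [a,b,c=010]: 1110  = hex E
  rows 12-15 [a,b,c=011]: 1111  = hex F
  rows 16-19 [a,b,c=100]: 1111  = hex F
  rows 20-23 [a,b,c=101]: 1111  = hex F
  rows 24-27 [a,b,c=110]: 1110  = hex E
  rows 28-31 [a,b,c=111]: 1111  = hex F
Output column (row 0 .. row 31) = 11111111111011111111111111101111
Output column grouped in 4s = 1111 1111 1110 1111 1111 1111 1110 1111 = 0xFFEFFFEF
Convert to decimal digit by digit (value = value*16 + digit):
  F -> 15
  15*16 + 15 (F) = 255
  255*16 + 14 (E) = 4094
  4094*16 + 15 (F) = 65519
  65519*16 + 15 (F) = 1048319
  1048319*16 + 15 (F) = 16773119
  16773119*16 + 14 (E) = 268369918
  268369918*16 + 15 (F) = 4293918703
Decimal = 4293918703

4293918703


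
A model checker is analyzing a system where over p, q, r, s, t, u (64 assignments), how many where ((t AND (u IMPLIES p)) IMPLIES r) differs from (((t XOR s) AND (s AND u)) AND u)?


F1 = ((t AND (u IMPLIES p)) IMPLIES r)
F2 = (((t XOR s) AND (s AND u)) AND u)
Evaluate both on each of 64 rows (bits = p,q,r,s,t,u):
  row 0 [000000]: F1=1 F2=0 (differ) -> 1
  row 1 [000001]: F1=1 F2=0 (differ) -> 1
  row 2 [000010]: F1=0 F2=0 -> 0
  row 3 [000011]: F1=1 F2=0 (differ) -> 1
  row 4 [000100]: F1=1 F2=0 (differ) -> 1
  (every remaining row is evaluated the same way; all 64 results are listed next)
Full result column, 8 rows per line (p,q,r fixed per line; s,t,u runs 000..111 left to right):
  rows 0-7 [p,q,r=000]: 11011001  (ones: 5)
  rows 8-15 [p,q,r=001]: 11111011  (ones: 7)
  rows 16-23 [p,q,r=010]: 11011001  (ones: 5)
  rows 24-31 [p,q,r=011]: 11111011  (ones: 7)
  rows 32-39 [p,q,r=100]: 11001000  (ones: 3)
  rows 40-47 [p,q,r=101]: 11111011  (ones: 7)
  rows 48-55 [p,q,r=110]: 11001000  (ones: 3)
  rows 56-63 [p,q,r=111]: 11111011  (ones: 7)
Disagreements = 5+7+5+7+3+7+3+7 = 44

44


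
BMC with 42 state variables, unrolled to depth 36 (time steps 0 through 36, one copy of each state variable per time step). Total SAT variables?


BMC unrolls to depth k, creating one copy of each state var for steps 0..k.
Step count = 36 + 1 = 37 (steps 0 through 36)
Vars per step = 42
Total = 42 * 37 = 1554

1554


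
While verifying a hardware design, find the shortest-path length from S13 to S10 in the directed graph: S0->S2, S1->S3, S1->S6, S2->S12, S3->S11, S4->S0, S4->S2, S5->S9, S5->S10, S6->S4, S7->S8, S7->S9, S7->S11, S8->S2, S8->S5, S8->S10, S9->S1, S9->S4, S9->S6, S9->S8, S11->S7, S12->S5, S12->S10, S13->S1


BFS layer-by-layer from S13:
  dist 0: {S13}
  dist 1: {S1}
  dist 2: {S3, S6}
  dist 3: {S4, S11}
  dist 4: {S0, S2, S7}
  dist 5: {S8, S9, S12}
  dist 6: {S5, S10}
  -> S10 reached at distance 6
Shortest path length = 6

6


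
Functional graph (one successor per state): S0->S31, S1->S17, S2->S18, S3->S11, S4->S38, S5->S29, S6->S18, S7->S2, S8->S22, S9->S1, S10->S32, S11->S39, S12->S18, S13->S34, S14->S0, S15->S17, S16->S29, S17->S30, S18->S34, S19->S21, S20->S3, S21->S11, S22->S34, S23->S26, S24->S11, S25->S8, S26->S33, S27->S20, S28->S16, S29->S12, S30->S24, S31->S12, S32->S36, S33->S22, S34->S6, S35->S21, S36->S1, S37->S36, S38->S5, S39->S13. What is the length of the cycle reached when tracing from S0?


Trace from S0 until a state repeats:
  S0 -> S31 -> S12 -> S18 -> S34 -> S6 -> S18
S18 first seen at step 3, revisited at step 6.
Cycle length = 6 - 3 = 3

3


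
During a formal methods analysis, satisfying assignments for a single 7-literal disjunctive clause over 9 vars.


Step 1: Total=2^9=512
Step 2: Unsat when all 7 false: 2^2=4
Step 3: Sat=512-4=508

508


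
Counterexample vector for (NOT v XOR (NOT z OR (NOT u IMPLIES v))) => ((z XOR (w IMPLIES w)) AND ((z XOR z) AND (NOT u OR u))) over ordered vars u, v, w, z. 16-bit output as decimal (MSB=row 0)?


F1 = (NOT v XOR (NOT z OR (NOT u IMPLIES v)))
F2 = ((z XOR (w IMPLIES w)) AND ((z XOR z) AND (NOT u OR u)))
Counterexample to F1=>F2 is where F1=1 and F2=0.
Evaluate each row (bits = u,v,w,z, MSB first):
  row 0 [0000]: F1=0 F2=0 -> F1&~F2 -> 0
  row 1 [0001]: F1=1 F2=0 -> F1&~F2 -> 1
  row 2 [0010]: F1=0 F2=0 -> F1&~F2 -> 0
  row 3 [0011]: F1=1 F2=0 -> F1&~F2 -> 1
  row 4 [0100]: F1=1 F2=0 -> F1&~F2 -> 1
  row 5 [0101]: F1=1 F2=0 -> F1&~F2 -> 1
  row 6 [0110]: F1=1 F2=0 -> F1&~F2 -> 1
  row 7 [0111]: F1=1 F2=0 -> F1&~F2 -> 1
  row 8 [1000]: F1=0 F2=0 -> F1&~F2 -> 0
  row 9 [1001]: F1=0 F2=0 -> F1&~F2 -> 0
  row 10 [1010]: F1=0 F2=0 -> F1&~F2 -> 0
  row 11 [1011]: F1=0 F2=0 -> F1&~F2 -> 0
  row 12 [1100]: F1=1 F2=0 -> F1&~F2 -> 1
  row 13 [1101]: F1=1 F2=0 -> F1&~F2 -> 1
  row 14 [1110]: F1=1 F2=0 -> F1&~F2 -> 1
  row 15 [1111]: F1=1 F2=0 -> F1&~F2 -> 1
Full result column, 4 rows per line (u,v fixed per line; w,z runs 00..11 left to right):
  rows 0-3 [u,v=00]: 0101  = hex 5
  rows 4-7 [u,v=01]: 1111  = hex F
  rows 8-11 [u,v=10]: 0000  = hex 0
  rows 12-15 [u,v=11]: 1111  = hex F
Counterexample vector (row 0 .. row 15) = 0101111100001111
Output column grouped in 4s = 0101 1111 0000 1111 = 0x5F0F
Convert to decimal digit by digit (value = value*16 + digit):
  5 -> 5
  5*16 + 15 (F) = 95
  95*16 + 0 = 1520
  1520*16 + 15 (F) = 24335
Decimal = 24335

24335


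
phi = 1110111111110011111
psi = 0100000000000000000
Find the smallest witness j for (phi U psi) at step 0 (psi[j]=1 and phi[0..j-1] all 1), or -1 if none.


(phi U psi) at 0: need smallest j with psi[j]=1 and phi[i]=1 for all i in [0,j).
Scan from step 0:
  step 0: phi=1, psi=0 -> continue
  step 1: psi=1 and phi held for [0,1) -> witness found
Witness step = 1

1


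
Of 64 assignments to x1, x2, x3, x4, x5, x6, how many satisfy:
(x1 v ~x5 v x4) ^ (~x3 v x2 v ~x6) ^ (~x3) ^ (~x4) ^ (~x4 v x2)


CNF with 5 clauses over 6 vars (64 assignments).
An assignment satisfies CNF iff every clause has >=1 true literal.
Check each row (bits = x1,x2,x3,x4,x5,x6; clause T/F shown):
  row 0 [000000]: clauses=TTTTT -> 1
  row 1 [000001]: clauses=TTTTT -> 1
  row 2 [000010]: clauses=FTTTT -> 0
  row 3 [000011]: clauses=FTTTT -> 0
  row 4 [000100]: clauses=TTTFF -> 0
  (every remaining row is evaluated the same way; all 64 results are listed next)
Full result column, 8 rows per line (x1,x2,x3 fixed per line; x4,x5,x6 runs 000..111 left to right):
  rows 0-7 [x1,x2,x3=000]: 11000000  (ones: 2)
  rows 8-15 [x1,x2,x3=001]: 00000000  (ones: 0)
  rows 16-23 [x1,x2,x3=010]: 11000000  (ones: 2)
  rows 24-31 [x1,x2,x3=011]: 00000000  (ones: 0)
  rows 32-39 [x1,x2,x3=100]: 11110000  (ones: 4)
  rows 40-47 [x1,x2,x3=101]: 00000000  (ones: 0)
  rows 48-55 [x1,x2,x3=110]: 11110000  (ones: 4)
  rows 56-63 [x1,x2,x3=111]: 00000000  (ones: 0)
Satisfying assignments = 2+0+2+0+4+0+4+0 = 12

12


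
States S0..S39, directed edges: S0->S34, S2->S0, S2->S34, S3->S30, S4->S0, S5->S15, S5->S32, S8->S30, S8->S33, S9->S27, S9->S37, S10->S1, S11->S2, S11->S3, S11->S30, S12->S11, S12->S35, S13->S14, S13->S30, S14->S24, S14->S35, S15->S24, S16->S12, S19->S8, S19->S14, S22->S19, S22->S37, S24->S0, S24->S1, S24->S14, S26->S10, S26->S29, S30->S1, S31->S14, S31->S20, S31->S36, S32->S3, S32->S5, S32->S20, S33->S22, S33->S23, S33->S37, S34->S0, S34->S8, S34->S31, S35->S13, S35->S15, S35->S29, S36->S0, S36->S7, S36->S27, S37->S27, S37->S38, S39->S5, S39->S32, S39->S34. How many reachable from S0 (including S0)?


BFS from S0:
  layer 0: {S0}
  layer 1: {S34}
  layer 2: {S8, S31}
  layer 3: {S14, S20, S30, S33, S36}
  layer 4: {S1, S7, S22, S23, S24, S27, S35, S37}
  layer 5: {S13, S15, S19, S29, S38}
Reachable set: {S0, S1, S7, S8, S13, S14, S15, S19, S20, S22, S23, S24, S27, S29, S30, S31, S33, S34, S35, S36, S37, S38}
Count = 22

22


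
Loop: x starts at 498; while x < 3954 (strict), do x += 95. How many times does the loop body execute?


Step 1: x goes from 498 toward 3954 by 95; the body runs while x<3954, so iterations = ceil((bound-start)/step)
Step 2: Distance=3456
Step 3: ceil(3456/95)=37

37


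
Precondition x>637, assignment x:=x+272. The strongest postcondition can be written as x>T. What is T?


Formula: sp(P, x:=E) = exists old_x. (x = E[old_x/x]) AND P[old_x/x] (old_x is the value of x before the assignment; eliminate old_x by solving x = E[old_x/x] for old_x)
Step 1: Precondition P: x>637, i.e. old_x > 637
Step 2: Assignment gives x = old_x + 272, so old_x = x - 272
Step 3: Substitute into P: x - 272 > 637
Step 4: Simplify: x > 637+272 = 909

909


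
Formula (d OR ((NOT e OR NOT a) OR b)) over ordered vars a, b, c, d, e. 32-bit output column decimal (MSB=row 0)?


Formula: (d OR ((NOT e OR NOT a) OR b)) over a, b, c, d, e (32 rows)
Evaluate each row (bits = a,b,c,d,e, MSB first):
  row 0 [00000]: (0 OR ((NOT 0 OR NOT 0) OR 0)) -> 1
  row 1 [00001]: (0 OR ((NOT 1 OR NOT 0) OR 0)) -> 1
  row 2 [00010]: (1 OR ((NOT 0 OR NOT 0) OR 0)) -> 1
  row 3 [00011]: (1 OR ((NOT 1 OR NOT 0) OR 0)) -> 1
  row 4 [00100]: (0 OR ((NOT 0 OR NOT 0) OR 0)) -> 1
  row 5 [00101]: (0 OR ((NOT 1 OR NOT 0) OR 0)) -> 1
  row 6 [00110]: (1 OR ((NOT 0 OR NOT 0) OR 0)) -> 1
  row 7 [00111]: (1 OR ((NOT 1 OR NOT 0) OR 0)) -> 1
  row 8 [01000]: (0 OR ((NOT 0 OR NOT 0) OR 1)) -> 1
  row 9 [01001]: (0 OR ((NOT 1 OR NOT 0) OR 1)) -> 1
  row 10 [01010]: (1 OR ((NOT 0 OR NOT 0) OR 1)) -> 1
  row 11 [01011]: (1 OR ((NOT 1 OR NOT 0) OR 1)) -> 1
  row 12 [01100]: (0 OR ((NOT 0 OR NOT 0) OR 1)) -> 1
  row 13 [01101]: (0 OR ((NOT 1 OR NOT 0) OR 1)) -> 1
  row 14 [01110]: (1 OR ((NOT 0 OR NOT 0) OR 1)) -> 1
  row 15 [01111]: (1 OR ((NOT 1 OR NOT 0) OR 1)) -> 1
  row 16 [10000]: (0 OR ((NOT 0 OR NOT 1) OR 0)) -> 1
  row 17 [10001]: (0 OR ((NOT 1 OR NOT 1) OR 0)) -> 0
  row 18 [10010]: (1 OR ((NOT 0 OR NOT 1) OR 0)) -> 1
  row 19 [10011]: (1 OR ((NOT 1 OR NOT 1) OR 0)) -> 1
  row 20 [10100]: (0 OR ((NOT 0 OR NOT 1) OR 0)) -> 1
  row 21 [10101]: (0 OR ((NOT 1 OR NOT 1) OR 0)) -> 0
  row 22 [10110]: (1 OR ((NOT 0 OR NOT 1) OR 0)) -> 1
  row 23 [10111]: (1 OR ((NOT 1 OR NOT 1) OR 0)) -> 1
  row 24 [11000]: (0 OR ((NOT 0 OR NOT 1) OR 1)) -> 1
  row 25 [11001]: (0 OR ((NOT 1 OR NOT 1) OR 1)) -> 1
  row 26 [11010]: (1 OR ((NOT 0 OR NOT 1) OR 1)) -> 1
  row 27 [11011]: (1 OR ((NOT 1 OR NOT 1) OR 1)) -> 1
  row 28 [11100]: (0 OR ((NOT 0 OR NOT 1) OR 1)) -> 1
  row 29 [11101]: (0 OR ((NOT 1 OR NOT 1) OR 1)) -> 1
  row 30 [11110]: (1 OR ((NOT 0 OR NOT 1) OR 1)) -> 1
  row 31 [11111]: (1 OR ((NOT 1 OR NOT 1) OR 1)) -> 1
Full result column, 4 rows per line (a,b,c fixed per line; d,e runs 00..11 left to right):
  rows 0-3 [a,b,c=000]: 1111  = hex F
  rows 4-7 [a,b,c=001]: 1111  = hex F
  rows 8-11 [a,b,c=010]: 1111  = hex F
  rows 12-15 [a,b,c=011]: 1111  = hex F
  rows 16-19 [a,b,c=100]: 1011  = hex B
  rows 20-23 [a,b,c=101]: 1011  = hex B
  rows 24-27 [a,b,c=110]: 1111  = hex F
  rows 28-31 [a,b,c=111]: 1111  = hex F
Output column (row 0 .. row 31) = 11111111111111111011101111111111
Output column grouped in 4s = 1111 1111 1111 1111 1011 1011 1111 1111 = 0xFFFFBBFF
Convert to decimal digit by digit (value = value*16 + digit):
  F -> 15
  15*16 + 15 (F) = 255
  255*16 + 15 (F) = 4095
  4095*16 + 15 (F) = 65535
  65535*16 + 11 (B) = 1048571
  1048571*16 + 11 (B) = 16777147
  16777147*16 + 15 (F) = 268434367
  268434367*16 + 15 (F) = 4294949887
Decimal = 4294949887

4294949887


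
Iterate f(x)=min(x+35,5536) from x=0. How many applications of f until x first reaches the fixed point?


Step 1: x=0, cap=5536, increment=35
Step 2: x grows by 35 each step until capped at 5536; fixed point is x=5536
Step 3: iterations = ceil(5536/35) = 159

159


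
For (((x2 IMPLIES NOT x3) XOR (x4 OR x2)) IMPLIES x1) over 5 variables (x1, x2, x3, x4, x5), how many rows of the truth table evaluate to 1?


Formula: (((x2 IMPLIES NOT x3) XOR (x4 OR x2)) IMPLIES x1) over 5 vars (32 rows)
Evaluate each row (x1, x2, x3, x4, x5 as bits, MSB first):
  row 0 [00000]: (((0 IMPLIES NOT 0) XOR (0 OR 0)) IMPLIES 0) -> 0
  row 1 [00001]: (((0 IMPLIES NOT 0) XOR (0 OR 0)) IMPLIES 0) -> 0
  row 2 [00010]: (((0 IMPLIES NOT 0) XOR (1 OR 0)) IMPLIES 0) -> 1
  row 3 [00011]: (((0 IMPLIES NOT 0) XOR (1 OR 0)) IMPLIES 0) -> 1
  row 4 [00100]: (((0 IMPLIES NOT 1) XOR (0 OR 0)) IMPLIES 0) -> 0
  row 5 [00101]: (((0 IMPLIES NOT 1) XOR (0 OR 0)) IMPLIES 0) -> 0
  row 6 [00110]: (((0 IMPLIES NOT 1) XOR (1 OR 0)) IMPLIES 0) -> 1
  row 7 [00111]: (((0 IMPLIES NOT 1) XOR (1 OR 0)) IMPLIES 0) -> 1
  row 8 [01000]: (((1 IMPLIES NOT 0) XOR (0 OR 1)) IMPLIES 0) -> 1
  row 9 [01001]: (((1 IMPLIES NOT 0) XOR (0 OR 1)) IMPLIES 0) -> 1
  row 10 [01010]: (((1 IMPLIES NOT 0) XOR (1 OR 1)) IMPLIES 0) -> 1
  row 11 [01011]: (((1 IMPLIES NOT 0) XOR (1 OR 1)) IMPLIES 0) -> 1
  row 12 [01100]: (((1 IMPLIES NOT 1) XOR (0 OR 1)) IMPLIES 0) -> 0
  row 13 [01101]: (((1 IMPLIES NOT 1) XOR (0 OR 1)) IMPLIES 0) -> 0
  row 14 [01110]: (((1 IMPLIES NOT 1) XOR (1 OR 1)) IMPLIES 0) -> 0
  row 15 [01111]: (((1 IMPLIES NOT 1) XOR (1 OR 1)) IMPLIES 0) -> 0
  row 16 [10000]: (((0 IMPLIES NOT 0) XOR (0 OR 0)) IMPLIES 1) -> 1
  row 17 [10001]: (((0 IMPLIES NOT 0) XOR (0 OR 0)) IMPLIES 1) -> 1
  row 18 [10010]: (((0 IMPLIES NOT 0) XOR (1 OR 0)) IMPLIES 1) -> 1
  row 19 [10011]: (((0 IMPLIES NOT 0) XOR (1 OR 0)) IMPLIES 1) -> 1
  row 20 [10100]: (((0 IMPLIES NOT 1) XOR (0 OR 0)) IMPLIES 1) -> 1
  row 21 [10101]: (((0 IMPLIES NOT 1) XOR (0 OR 0)) IMPLIES 1) -> 1
  row 22 [10110]: (((0 IMPLIES NOT 1) XOR (1 OR 0)) IMPLIES 1) -> 1
  row 23 [10111]: (((0 IMPLIES NOT 1) XOR (1 OR 0)) IMPLIES 1) -> 1
  row 24 [11000]: (((1 IMPLIES NOT 0) XOR (0 OR 1)) IMPLIES 1) -> 1
  row 25 [11001]: (((1 IMPLIES NOT 0) XOR (0 OR 1)) IMPLIES 1) -> 1
  row 26 [11010]: (((1 IMPLIES NOT 0) XOR (1 OR 1)) IMPLIES 1) -> 1
  row 27 [11011]: (((1 IMPLIES NOT 0) XOR (1 OR 1)) IMPLIES 1) -> 1
  row 28 [11100]: (((1 IMPLIES NOT 1) XOR (0 OR 1)) IMPLIES 1) -> 1
  row 29 [11101]: (((1 IMPLIES NOT 1) XOR (0 OR 1)) IMPLIES 1) -> 1
  row 30 [11110]: (((1 IMPLIES NOT 1) XOR (1 OR 1)) IMPLIES 1) -> 1
  row 31 [11111]: (((1 IMPLIES NOT 1) XOR (1 OR 1)) IMPLIES 1) -> 1
Full result column, 8 rows per line (x1,x2 fixed per line; x3,x4,x5 runs 000..111 left to right):
  rows 0-7 [x1,x2=00]: 00110011  (ones: 4)
  rows 8-15 [x1,x2=01]: 11110000  (ones: 4)
  rows 16-23 [x1,x2=10]: 11111111  (ones: 8)
  rows 24-31 [x1,x2=11]: 11111111  (ones: 8)
Count of 1-rows = 4+4+8+8 = 24

24


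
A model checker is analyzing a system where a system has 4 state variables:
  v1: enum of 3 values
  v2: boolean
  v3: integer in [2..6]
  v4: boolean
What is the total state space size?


State space = product of domain sizes of all variables.
Domain sizes:
  v1 (enum of 3 values): 3
  v2 (boolean): 2
  v3 (integer in [2..6]): 5
  v4 (boolean): 2
Product = 3 * 2 * 5 * 2 = 60

60


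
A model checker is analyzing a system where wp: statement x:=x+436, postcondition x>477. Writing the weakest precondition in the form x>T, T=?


Formula: wp(x:=E, P) = P[E/x] (substitute E for x in postcondition)
Step 1: Postcondition: x>477
Step 2: Substitute x+436 for x: x+436>477
Step 3: Solve for x: x > 477-436 = 41

41


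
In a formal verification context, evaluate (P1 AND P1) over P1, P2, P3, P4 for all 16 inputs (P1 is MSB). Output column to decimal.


Formula: (P1 AND P1) over P1, P2, P3, P4 (16 rows)
Evaluate each row (bits = P1,P2,P3,P4, MSB first):
  row 0 [0000]: (0 AND 0) -> 0
  row 1 [0001]: (0 AND 0) -> 0
  row 2 [0010]: (0 AND 0) -> 0
  row 3 [0011]: (0 AND 0) -> 0
  row 4 [0100]: (0 AND 0) -> 0
  row 5 [0101]: (0 AND 0) -> 0
  row 6 [0110]: (0 AND 0) -> 0
  row 7 [0111]: (0 AND 0) -> 0
  row 8 [1000]: (1 AND 1) -> 1
  row 9 [1001]: (1 AND 1) -> 1
  row 10 [1010]: (1 AND 1) -> 1
  row 11 [1011]: (1 AND 1) -> 1
  row 12 [1100]: (1 AND 1) -> 1
  row 13 [1101]: (1 AND 1) -> 1
  row 14 [1110]: (1 AND 1) -> 1
  row 15 [1111]: (1 AND 1) -> 1
Full result column, 4 rows per line (P1,P2 fixed per line; P3,P4 runs 00..11 left to right):
  rows 0-3 [P1,P2=00]: 0000  = hex 0
  rows 4-7 [P1,P2=01]: 0000  = hex 0
  rows 8-11 [P1,P2=10]: 1111  = hex F
  rows 12-15 [P1,P2=11]: 1111  = hex F
Output column (row 0 .. row 15) = 0000000011111111
Output column grouped in 4s = 0000 0000 1111 1111 = 0x00FF
Convert to decimal digit by digit (value = value*16 + digit):
  0 -> 0
  0*16 + 0 = 0
  0*16 + 15 (F) = 15
  15*16 + 15 (F) = 255
Decimal = 255

255


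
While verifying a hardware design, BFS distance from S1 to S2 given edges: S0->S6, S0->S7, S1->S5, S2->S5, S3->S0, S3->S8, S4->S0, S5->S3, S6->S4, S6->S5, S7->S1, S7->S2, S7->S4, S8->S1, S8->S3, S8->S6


BFS layer-by-layer from S1:
  dist 0: {S1}
  dist 1: {S5}
  dist 2: {S3}
  dist 3: {S0, S8}
  dist 4: {S6, S7}
  dist 5: {S2, S4}
  -> S2 reached at distance 5
Shortest path length = 5

5


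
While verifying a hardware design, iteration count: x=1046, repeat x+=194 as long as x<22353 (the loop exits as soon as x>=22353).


Step 1: x goes from 1046 toward 22353 by 194; the body runs while x<22353, so iterations = ceil((bound-start)/step)
Step 2: Distance=21307
Step 3: ceil(21307/194)=110

110


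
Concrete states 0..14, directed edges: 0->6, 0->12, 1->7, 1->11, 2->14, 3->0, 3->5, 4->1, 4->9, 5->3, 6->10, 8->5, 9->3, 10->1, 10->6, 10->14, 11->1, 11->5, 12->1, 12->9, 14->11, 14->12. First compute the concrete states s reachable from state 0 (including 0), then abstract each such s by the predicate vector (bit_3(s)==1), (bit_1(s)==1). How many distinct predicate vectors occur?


BFS from 0:
Concrete reachable: {0, 1, 3, 5, 6, 7, 9, 10, 11, 12, 14}
Abstract via predicates (bit_3(s)==1), (bit_1(s)==1):
  (0,0) <- {0, 1, 5}
  (0,1) <- {3, 6, 7}
  (1,0) <- {9, 12}
  (1,1) <- {10, 11, 14}
Distinct abstract states = 4

4


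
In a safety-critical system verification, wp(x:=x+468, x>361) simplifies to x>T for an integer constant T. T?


Formula: wp(x:=E, P) = P[E/x] (substitute E for x in postcondition)
Step 1: Postcondition: x>361
Step 2: Substitute x+468 for x: x+468>361
Step 3: Solve for x: x > 361-468 = -107

-107


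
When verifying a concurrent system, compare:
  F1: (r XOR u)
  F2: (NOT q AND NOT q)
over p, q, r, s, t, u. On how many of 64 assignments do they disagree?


F1 = (r XOR u)
F2 = (NOT q AND NOT q)
Evaluate both on each of 64 rows (bits = p,q,r,s,t,u):
  row 0 [000000]: F1=0 F2=1 (differ) -> 1
  row 1 [000001]: F1=1 F2=1 -> 0
  row 2 [000010]: F1=0 F2=1 (differ) -> 1
  row 3 [000011]: F1=1 F2=1 -> 0
  row 4 [000100]: F1=0 F2=1 (differ) -> 1
  (every remaining row is evaluated the same way; all 64 results are listed next)
Full result column, 8 rows per line (p,q,r fixed per line; s,t,u runs 000..111 left to right):
  rows 0-7 [p,q,r=000]: 10101010  (ones: 4)
  rows 8-15 [p,q,r=001]: 01010101  (ones: 4)
  rows 16-23 [p,q,r=010]: 01010101  (ones: 4)
  rows 24-31 [p,q,r=011]: 10101010  (ones: 4)
  rows 32-39 [p,q,r=100]: 10101010  (ones: 4)
  rows 40-47 [p,q,r=101]: 01010101  (ones: 4)
  rows 48-55 [p,q,r=110]: 01010101  (ones: 4)
  rows 56-63 [p,q,r=111]: 10101010  (ones: 4)
Disagreements = 4+4+4+4+4+4+4+4 = 32

32
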